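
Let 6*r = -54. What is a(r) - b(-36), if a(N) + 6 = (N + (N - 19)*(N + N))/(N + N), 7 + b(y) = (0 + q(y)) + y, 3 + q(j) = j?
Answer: 97/2 ≈ 48.500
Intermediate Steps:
r = -9 (r = (1/6)*(-54) = -9)
q(j) = -3 + j
b(y) = -10 + 2*y (b(y) = -7 + ((0 + (-3 + y)) + y) = -7 + ((-3 + y) + y) = -7 + (-3 + 2*y) = -10 + 2*y)
a(N) = -6 + (N + 2*N*(-19 + N))/(2*N) (a(N) = -6 + (N + (N - 19)*(N + N))/(N + N) = -6 + (N + (-19 + N)*(2*N))/((2*N)) = -6 + (N + 2*N*(-19 + N))*(1/(2*N)) = -6 + (N + 2*N*(-19 + N))/(2*N))
a(r) - b(-36) = (-49/2 - 9) - (-10 + 2*(-36)) = -67/2 - (-10 - 72) = -67/2 - 1*(-82) = -67/2 + 82 = 97/2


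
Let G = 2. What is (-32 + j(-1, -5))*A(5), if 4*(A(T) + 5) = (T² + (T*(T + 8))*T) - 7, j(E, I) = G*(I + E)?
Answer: -3553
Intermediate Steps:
j(E, I) = 2*E + 2*I (j(E, I) = 2*(I + E) = 2*(E + I) = 2*E + 2*I)
A(T) = -27/4 + T²/4 + T²*(8 + T)/4 (A(T) = -5 + ((T² + (T*(T + 8))*T) - 7)/4 = -5 + ((T² + (T*(8 + T))*T) - 7)/4 = -5 + ((T² + T²*(8 + T)) - 7)/4 = -5 + (-7 + T² + T²*(8 + T))/4 = -5 + (-7/4 + T²/4 + T²*(8 + T)/4) = -27/4 + T²/4 + T²*(8 + T)/4)
(-32 + j(-1, -5))*A(5) = (-32 + (2*(-1) + 2*(-5)))*(-27/4 + (¼)*5³ + (9/4)*5²) = (-32 + (-2 - 10))*(-27/4 + (¼)*125 + (9/4)*25) = (-32 - 12)*(-27/4 + 125/4 + 225/4) = -44*323/4 = -3553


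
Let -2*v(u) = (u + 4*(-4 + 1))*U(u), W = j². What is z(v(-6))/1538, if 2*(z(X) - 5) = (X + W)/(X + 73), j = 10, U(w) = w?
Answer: 59/14611 ≈ 0.0040381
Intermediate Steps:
W = 100 (W = 10² = 100)
v(u) = -u*(-12 + u)/2 (v(u) = -(u + 4*(-4 + 1))*u/2 = -(u + 4*(-3))*u/2 = -(u - 12)*u/2 = -(-12 + u)*u/2 = -u*(-12 + u)/2)
z(X) = 5 + (100 + X)/(2*(73 + X)) (z(X) = 5 + ((X + 100)/(X + 73))/2 = 5 + ((100 + X)/(73 + X))/2 = 5 + (100 + X)/(2*(73 + X)))
z(v(-6))/1538 = ((830 + 11*((½)*(-6)*(12 - 1*(-6))))/(2*(73 + (½)*(-6)*(12 - 1*(-6)))))/1538 = ((830 + 11*((½)*(-6)*(12 + 6)))/(2*(73 + (½)*(-6)*(12 + 6))))*(1/1538) = ((830 + 11*((½)*(-6)*18))/(2*(73 + (½)*(-6)*18)))*(1/1538) = ((830 + 11*(-54))/(2*(73 - 54)))*(1/1538) = ((½)*(830 - 594)/19)*(1/1538) = ((½)*(1/19)*236)*(1/1538) = (118/19)*(1/1538) = 59/14611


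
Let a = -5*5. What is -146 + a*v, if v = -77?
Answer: 1779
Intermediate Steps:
a = -25
-146 + a*v = -146 - 25*(-77) = -146 + 1925 = 1779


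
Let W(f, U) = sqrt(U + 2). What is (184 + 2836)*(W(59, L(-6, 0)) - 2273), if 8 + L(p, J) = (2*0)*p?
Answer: -6864460 + 3020*I*sqrt(6) ≈ -6.8645e+6 + 7397.5*I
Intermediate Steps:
L(p, J) = -8 (L(p, J) = -8 + (2*0)*p = -8 + 0*p = -8 + 0 = -8)
W(f, U) = sqrt(2 + U)
(184 + 2836)*(W(59, L(-6, 0)) - 2273) = (184 + 2836)*(sqrt(2 - 8) - 2273) = 3020*(sqrt(-6) - 2273) = 3020*(I*sqrt(6) - 2273) = 3020*(-2273 + I*sqrt(6)) = -6864460 + 3020*I*sqrt(6)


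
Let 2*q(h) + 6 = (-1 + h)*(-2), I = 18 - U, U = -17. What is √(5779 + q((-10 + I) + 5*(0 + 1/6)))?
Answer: √207042/6 ≈ 75.836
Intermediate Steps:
I = 35 (I = 18 - 1*(-17) = 18 + 17 = 35)
q(h) = -2 - h (q(h) = -3 + ((-1 + h)*(-2))/2 = -3 + (2 - 2*h)/2 = -3 + (1 - h) = -2 - h)
√(5779 + q((-10 + I) + 5*(0 + 1/6))) = √(5779 + (-2 - ((-10 + 35) + 5*(0 + 1/6)))) = √(5779 + (-2 - (25 + 5*(0 + ⅙)))) = √(5779 + (-2 - (25 + 5*(⅙)))) = √(5779 + (-2 - (25 + ⅚))) = √(5779 + (-2 - 1*155/6)) = √(5779 + (-2 - 155/6)) = √(5779 - 167/6) = √(34507/6) = √207042/6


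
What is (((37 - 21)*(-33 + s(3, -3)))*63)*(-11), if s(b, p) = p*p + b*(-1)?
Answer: 299376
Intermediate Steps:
s(b, p) = p**2 - b
(((37 - 21)*(-33 + s(3, -3)))*63)*(-11) = (((37 - 21)*(-33 + ((-3)**2 - 1*3)))*63)*(-11) = ((16*(-33 + (9 - 3)))*63)*(-11) = ((16*(-33 + 6))*63)*(-11) = ((16*(-27))*63)*(-11) = -432*63*(-11) = -27216*(-11) = 299376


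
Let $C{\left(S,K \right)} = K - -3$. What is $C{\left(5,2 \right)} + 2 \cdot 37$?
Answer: $79$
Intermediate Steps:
$C{\left(S,K \right)} = 3 + K$ ($C{\left(S,K \right)} = K + 3 = 3 + K$)
$C{\left(5,2 \right)} + 2 \cdot 37 = \left(3 + 2\right) + 2 \cdot 37 = 5 + 74 = 79$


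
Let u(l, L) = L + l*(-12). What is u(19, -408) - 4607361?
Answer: -4607997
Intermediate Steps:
u(l, L) = L - 12*l
u(19, -408) - 4607361 = (-408 - 12*19) - 4607361 = (-408 - 228) - 4607361 = -636 - 4607361 = -4607997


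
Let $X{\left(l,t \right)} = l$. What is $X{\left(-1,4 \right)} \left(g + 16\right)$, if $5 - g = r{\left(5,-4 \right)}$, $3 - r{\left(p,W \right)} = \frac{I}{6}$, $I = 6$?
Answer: $-19$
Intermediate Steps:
$r{\left(p,W \right)} = 2$ ($r{\left(p,W \right)} = 3 - \frac{6}{6} = 3 - 6 \cdot \frac{1}{6} = 3 - 1 = 2$)
$g = 3$ ($g = 5 - 2 = 3$)
$X{\left(-1,4 \right)} \left(g + 16\right) = - (3 + 16) = \left(-1\right) 19 = -19$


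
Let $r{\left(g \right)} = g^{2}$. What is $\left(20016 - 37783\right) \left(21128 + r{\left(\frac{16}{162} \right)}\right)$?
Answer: $- \frac{2462877032824}{6561} \approx -3.7538 \cdot 10^{8}$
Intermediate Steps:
$\left(20016 - 37783\right) \left(21128 + r{\left(\frac{16}{162} \right)}\right) = \left(20016 - 37783\right) \left(21128 + \left(\frac{16}{162}\right)^{2}\right) = - 17767 \left(21128 + \left(16 \cdot \frac{1}{162}\right)^{2}\right) = - 17767 \left(21128 + \left(\frac{8}{81}\right)^{2}\right) = - 17767 \left(21128 + \frac{64}{6561}\right) = \left(-17767\right) \frac{138620872}{6561} = - \frac{2462877032824}{6561}$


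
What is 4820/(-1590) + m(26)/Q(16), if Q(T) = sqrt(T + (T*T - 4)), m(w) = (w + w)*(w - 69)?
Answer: -482/159 - 1118*sqrt(67)/67 ≈ -139.62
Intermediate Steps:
m(w) = 2*w*(-69 + w) (m(w) = (2*w)*(-69 + w) = 2*w*(-69 + w))
Q(T) = sqrt(-4 + T + T**2) (Q(T) = sqrt(T + (T**2 - 4)) = sqrt(T + (-4 + T**2)) = sqrt(-4 + T + T**2))
4820/(-1590) + m(26)/Q(16) = 4820/(-1590) + (2*26*(-69 + 26))/(sqrt(-4 + 16 + 16**2)) = 4820*(-1/1590) + (2*26*(-43))/(sqrt(-4 + 16 + 256)) = -482/159 - 2236*sqrt(67)/134 = -482/159 - 1118*sqrt(67)/67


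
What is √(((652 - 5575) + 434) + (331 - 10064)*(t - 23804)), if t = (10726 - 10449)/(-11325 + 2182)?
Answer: √19367173469894370/9143 ≈ 15221.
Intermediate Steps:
t = -277/9143 (t = 277/(-9143) = 277*(-1/9143) = -277/9143 ≈ -0.030296)
√(((652 - 5575) + 434) + (331 - 10064)*(t - 23804)) = √(((652 - 5575) + 434) + (331 - 10064)*(-277/9143 - 23804)) = √((-4923 + 434) - 9733*(-217640249/9143)) = √(-4489 + 2118292543517/9143) = √(2118251500590/9143) = √19367173469894370/9143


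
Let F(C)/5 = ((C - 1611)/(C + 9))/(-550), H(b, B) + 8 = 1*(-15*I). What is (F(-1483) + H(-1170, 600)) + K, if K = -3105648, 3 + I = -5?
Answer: -251765805067/81070 ≈ -3.1055e+6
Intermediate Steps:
I = -8 (I = -3 - 5 = -8)
H(b, B) = 112 (H(b, B) = -8 + 1*(-15*(-8)) = -8 + 1*120 = -8 + 120 = 112)
F(C) = -(-1611 + C)/(110*(9 + C)) (F(C) = 5*(((C - 1611)/(C + 9))/(-550)) = 5*(((-1611 + C)/(9 + C))*(-1/550)) = 5*(-(-1611 + C)/(550*(9 + C))) = -(-1611 + C)/(110*(9 + C)))
(F(-1483) + H(-1170, 600)) + K = ((1611 - 1*(-1483))/(110*(9 - 1483)) + 112) - 3105648 = ((1/110)*(1611 + 1483)/(-1474) + 112) - 3105648 = ((1/110)*(-1/1474)*3094 + 112) - 3105648 = (-1547/81070 + 112) - 3105648 = 9078293/81070 - 3105648 = -251765805067/81070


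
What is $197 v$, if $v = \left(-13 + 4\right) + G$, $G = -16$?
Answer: $-4925$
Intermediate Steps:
$v = -25$ ($v = \left(-13 + 4\right) - 16 = -9 - 16 = -25$)
$197 v = 197 \left(-25\right) = -4925$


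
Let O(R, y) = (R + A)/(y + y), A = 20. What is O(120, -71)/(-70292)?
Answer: 35/2495366 ≈ 1.4026e-5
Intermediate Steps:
O(R, y) = (20 + R)/(2*y) (O(R, y) = (R + 20)/(y + y) = (20 + R)/((2*y)) = (20 + R)*(1/(2*y)) = (20 + R)/(2*y))
O(120, -71)/(-70292) = ((½)*(20 + 120)/(-71))/(-70292) = ((½)*(-1/71)*140)*(-1/70292) = -70/71*(-1/70292) = 35/2495366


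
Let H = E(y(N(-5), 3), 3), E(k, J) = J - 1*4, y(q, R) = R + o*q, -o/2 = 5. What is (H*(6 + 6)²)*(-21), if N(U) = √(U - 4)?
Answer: 3024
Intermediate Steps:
o = -10 (o = -2*5 = -10)
N(U) = √(-4 + U)
y(q, R) = R - 10*q
E(k, J) = -4 + J (E(k, J) = J - 4 = -4 + J)
H = -1 (H = -4 + 3 = -1)
(H*(6 + 6)²)*(-21) = -(6 + 6)²*(-21) = -1*12²*(-21) = -1*144*(-21) = -144*(-21) = 3024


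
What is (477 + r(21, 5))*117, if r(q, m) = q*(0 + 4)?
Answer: 65637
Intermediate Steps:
r(q, m) = 4*q (r(q, m) = q*4 = 4*q)
(477 + r(21, 5))*117 = (477 + 4*21)*117 = (477 + 84)*117 = 561*117 = 65637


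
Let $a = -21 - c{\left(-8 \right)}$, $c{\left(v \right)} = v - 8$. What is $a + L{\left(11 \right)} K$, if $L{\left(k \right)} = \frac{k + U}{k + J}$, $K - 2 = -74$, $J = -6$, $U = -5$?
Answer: $- \frac{457}{5} \approx -91.4$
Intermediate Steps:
$c{\left(v \right)} = -8 + v$
$K = -72$ ($K = 2 - 74 = -72$)
$a = -5$ ($a = -21 - \left(-8 - 8\right) = -21 - -16 = -21 + 16 = -5$)
$L{\left(k \right)} = \frac{-5 + k}{-6 + k}$ ($L{\left(k \right)} = \frac{k - 5}{k - 6} = \frac{-5 + k}{-6 + k}$)
$a + L{\left(11 \right)} K = -5 + \frac{-5 + 11}{-6 + 11} \left(-72\right) = -5 + \frac{1}{5} \cdot 6 \left(-72\right) = -5 + \frac{6}{5} \left(-72\right) = -5 - \frac{432}{5} = - \frac{457}{5}$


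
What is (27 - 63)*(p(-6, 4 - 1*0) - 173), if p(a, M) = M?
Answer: 6084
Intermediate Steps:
(27 - 63)*(p(-6, 4 - 1*0) - 173) = (27 - 63)*((4 - 1*0) - 173) = -36*((4 + 0) - 173) = -36*(4 - 173) = -36*(-169) = 6084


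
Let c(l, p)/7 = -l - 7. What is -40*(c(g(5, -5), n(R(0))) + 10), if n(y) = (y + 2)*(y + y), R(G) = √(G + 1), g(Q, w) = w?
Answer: 160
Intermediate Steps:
R(G) = √(1 + G)
n(y) = 2*y*(2 + y) (n(y) = (2 + y)*(2*y) = 2*y*(2 + y))
c(l, p) = -49 - 7*l (c(l, p) = 7*(-l - 7) = 7*(-7 - l) = -49 - 7*l)
-40*(c(g(5, -5), n(R(0))) + 10) = -40*((-49 - 7*(-5)) + 10) = -40*((-49 + 35) + 10) = -40*(-14 + 10) = -40*(-4) = 160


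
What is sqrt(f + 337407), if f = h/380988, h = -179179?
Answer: sqrt(1360421779470271)/63498 ≈ 580.87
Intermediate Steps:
f = -179179/380988 ≈ -0.47030
sqrt(f + 337407) = sqrt(-179179/380988 + 337407) = sqrt(128547838937/380988) = sqrt(1360421779470271)/63498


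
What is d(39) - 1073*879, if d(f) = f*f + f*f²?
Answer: -882327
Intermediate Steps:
d(f) = f² + f³
d(39) - 1073*879 = 39²*(1 + 39) - 1073*879 = 1521*40 - 943167 = 60840 - 943167 = -882327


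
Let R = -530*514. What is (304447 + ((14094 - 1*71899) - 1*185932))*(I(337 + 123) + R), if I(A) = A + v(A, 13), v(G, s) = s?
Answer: -16509902370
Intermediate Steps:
R = -272420
I(A) = 13 + A (I(A) = A + 13 = 13 + A)
(304447 + ((14094 - 1*71899) - 1*185932))*(I(337 + 123) + R) = (304447 + ((14094 - 1*71899) - 1*185932))*((13 + (337 + 123)) - 272420) = (304447 + ((14094 - 71899) - 185932))*((13 + 460) - 272420) = (304447 + (-57805 - 185932))*(473 - 272420) = (304447 - 243737)*(-271947) = 60710*(-271947) = -16509902370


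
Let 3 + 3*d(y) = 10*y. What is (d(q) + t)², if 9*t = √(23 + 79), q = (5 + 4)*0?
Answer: (9 - √102)²/81 ≈ 0.014925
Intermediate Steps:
q = 0 (q = 9*0 = 0)
d(y) = -1 + 10*y/3 (d(y) = -1 + (10*y)/3 = -1 + 10*y/3)
t = √102/9 (t = √(23 + 79)/9 = √102/9 ≈ 1.1222)
(d(q) + t)² = ((-1 + (10/3)*0) + √102/9)² = ((-1 + 0) + √102/9)² = (-1 + √102/9)²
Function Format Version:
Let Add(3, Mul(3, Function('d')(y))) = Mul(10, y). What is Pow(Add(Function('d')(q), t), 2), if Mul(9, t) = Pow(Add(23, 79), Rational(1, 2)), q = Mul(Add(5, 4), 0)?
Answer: Mul(Rational(1, 81), Pow(Add(9, Mul(-1, Pow(102, Rational(1, 2)))), 2)) ≈ 0.014925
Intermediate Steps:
q = 0 (q = Mul(9, 0) = 0)
Function('d')(y) = Add(-1, Mul(Rational(10, 3), y)) (Function('d')(y) = Add(-1, Mul(Rational(1, 3), Mul(10, y))) = Add(-1, Mul(Rational(10, 3), y)))
t = Mul(Rational(1, 9), Pow(102, Rational(1, 2))) (t = Mul(Rational(1, 9), Pow(Add(23, 79), Rational(1, 2))) = Mul(Rational(1, 9), Pow(102, Rational(1, 2))) ≈ 1.1222)
Pow(Add(Function('d')(q), t), 2) = Pow(Add(Add(-1, Mul(Rational(10, 3), 0)), Mul(Rational(1, 9), Pow(102, Rational(1, 2)))), 2) = Pow(Add(Add(-1, 0), Mul(Rational(1, 9), Pow(102, Rational(1, 2)))), 2) = Pow(Add(-1, Mul(Rational(1, 9), Pow(102, Rational(1, 2)))), 2)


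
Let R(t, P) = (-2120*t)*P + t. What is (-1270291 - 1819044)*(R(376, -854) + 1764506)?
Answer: -2108487702514270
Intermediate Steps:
R(t, P) = t - 2120*P*t (R(t, P) = -2120*P*t + t = t - 2120*P*t)
(-1270291 - 1819044)*(R(376, -854) + 1764506) = (-1270291 - 1819044)*(376*(1 - 2120*(-854)) + 1764506) = -3089335*(376*(1 + 1810480) + 1764506) = -3089335*(376*1810481 + 1764506) = -3089335*(680740856 + 1764506) = -3089335*682505362 = -2108487702514270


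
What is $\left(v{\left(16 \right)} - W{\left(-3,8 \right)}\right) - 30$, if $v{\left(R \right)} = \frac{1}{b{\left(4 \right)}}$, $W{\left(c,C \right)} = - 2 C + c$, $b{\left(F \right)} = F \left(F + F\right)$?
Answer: $- \frac{351}{32} \approx -10.969$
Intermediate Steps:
$b{\left(F \right)} = 2 F^{2}$ ($b{\left(F \right)} = F 2 F = 2 F^{2}$)
$W{\left(c,C \right)} = c - 2 C$
$v{\left(R \right)} = \frac{1}{32}$ ($v{\left(R \right)} = \frac{1}{2 \cdot 4^{2}} = \frac{1}{2 \cdot 16} = \frac{1}{32}$)
$\left(v{\left(16 \right)} - W{\left(-3,8 \right)}\right) - 30 = \left(\frac{1}{32} - \left(-3 - 16\right)\right) - 30 = \left(\frac{1}{32} - -19\right) - 30 = \left(\frac{1}{32} + 19\right) - 30 = \frac{609}{32} - 30 = - \frac{351}{32}$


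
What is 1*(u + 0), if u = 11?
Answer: 11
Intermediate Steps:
1*(u + 0) = 1*(11 + 0) = 1*11 = 11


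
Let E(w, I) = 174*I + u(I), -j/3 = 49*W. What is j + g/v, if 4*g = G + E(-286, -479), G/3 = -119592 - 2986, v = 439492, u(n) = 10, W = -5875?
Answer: 759112331465/878984 ≈ 8.6363e+5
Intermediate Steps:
j = 863625 (j = -147*(-5875) = -3*(-287875) = 863625)
E(w, I) = 10 + 174*I (E(w, I) = 174*I + 10 = 10 + 174*I)
G = -367734 (G = 3*(-119592 - 2986) = 3*(-122578) = -367734)
g = -225535/2 (g = (-367734 + (10 + 174*(-479)))/4 = (-367734 + (10 - 83346))/4 = (-367734 - 83336)/4 = (1/4)*(-451070) = -225535/2 ≈ -1.1277e+5)
j + g/v = 863625 - 225535/2/439492 = 863625 - 225535/2*1/439492 = 863625 - 225535/878984 = 759112331465/878984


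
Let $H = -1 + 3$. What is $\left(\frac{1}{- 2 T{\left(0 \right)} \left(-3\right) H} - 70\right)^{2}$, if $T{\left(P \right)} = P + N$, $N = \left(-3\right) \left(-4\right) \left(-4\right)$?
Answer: $\frac{1625783041}{331776} \approx 4900.2$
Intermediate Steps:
$N = -48$ ($N = 12 \left(-4\right) = -48$)
$T{\left(P \right)} = -48 + P$ ($T{\left(P \right)} = P - 48 = -48 + P$)
$H = 2$
$\left(\frac{1}{- 2 T{\left(0 \right)} \left(-3\right) H} - 70\right)^{2} = \left(\frac{1}{- 2 \left(-48 + 0\right) \left(-3\right) 2} - 70\right)^{2} = \left(\frac{1}{\left(-2\right) \left(-48\right) \left(-3\right) 2} - 70\right)^{2} = \left(\frac{1}{96 \left(-3\right) 2} - 70\right)^{2} = \left(\frac{1}{\left(-288\right) 2} - 70\right)^{2} = \left(\frac{1}{-576} - 70\right)^{2} = \left(- \frac{1}{576} - 70\right)^{2} = \left(- \frac{40321}{576}\right)^{2} = \frac{1625783041}{331776}$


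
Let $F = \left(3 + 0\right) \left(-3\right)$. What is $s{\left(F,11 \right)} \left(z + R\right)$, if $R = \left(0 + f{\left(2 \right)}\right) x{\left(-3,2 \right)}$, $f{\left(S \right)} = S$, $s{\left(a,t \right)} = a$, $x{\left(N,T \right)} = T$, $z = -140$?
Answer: $1224$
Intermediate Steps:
$F = -9$ ($F = 3 \left(-3\right) = -9$)
$R = 4$ ($R = \left(0 + 2\right) 2 = 2 \cdot 2 = 4$)
$s{\left(F,11 \right)} \left(z + R\right) = - 9 \left(-140 + 4\right) = \left(-9\right) \left(-136\right) = 1224$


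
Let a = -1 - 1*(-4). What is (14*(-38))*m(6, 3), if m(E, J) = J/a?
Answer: -532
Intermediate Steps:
a = 3 (a = -1 + 4 = 3)
m(E, J) = J/3
(14*(-38))*m(6, 3) = (14*(-38))*((1/3)*3) = -532*1 = -532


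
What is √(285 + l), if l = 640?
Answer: 5*√37 ≈ 30.414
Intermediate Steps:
√(285 + l) = √(285 + 640) = √925 = 5*√37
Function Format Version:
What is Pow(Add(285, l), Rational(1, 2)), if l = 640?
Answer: Mul(5, Pow(37, Rational(1, 2))) ≈ 30.414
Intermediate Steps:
Pow(Add(285, l), Rational(1, 2)) = Pow(Add(285, 640), Rational(1, 2)) = Pow(925, Rational(1, 2)) = Mul(5, Pow(37, Rational(1, 2)))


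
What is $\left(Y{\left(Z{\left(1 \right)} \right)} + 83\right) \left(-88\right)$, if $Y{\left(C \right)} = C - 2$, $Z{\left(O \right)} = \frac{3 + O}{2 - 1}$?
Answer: $-7480$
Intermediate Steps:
$Z{\left(O \right)} = 3 + O$ ($Z{\left(O \right)} = \frac{3 + O}{1} = \left(3 + O\right) 1 = 3 + O$)
$Y{\left(C \right)} = -2 + C$ ($Y{\left(C \right)} = C - 2 = -2 + C$)
$\left(Y{\left(Z{\left(1 \right)} \right)} + 83\right) \left(-88\right) = \left(\left(-2 + \left(3 + 1\right)\right) + 83\right) \left(-88\right) = \left(\left(-2 + 4\right) + 83\right) \left(-88\right) = \left(2 + 83\right) \left(-88\right) = 85 \left(-88\right) = -7480$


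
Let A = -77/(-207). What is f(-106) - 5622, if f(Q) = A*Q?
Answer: -1171916/207 ≈ -5661.4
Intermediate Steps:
A = 77/207 (A = -77*(-1/207) = 77/207 ≈ 0.37198)
f(Q) = 77*Q/207
f(-106) - 5622 = (77/207)*(-106) - 5622 = -8162/207 - 5622 = -1171916/207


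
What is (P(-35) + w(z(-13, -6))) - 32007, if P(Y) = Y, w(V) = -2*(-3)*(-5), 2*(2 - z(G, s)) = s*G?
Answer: -32072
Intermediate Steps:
z(G, s) = 2 - G*s/2 (z(G, s) = 2 - s*G/2 = 2 - G*s/2)
w(V) = -30 (w(V) = 6*(-5) = -30)
(P(-35) + w(z(-13, -6))) - 32007 = (-35 - 30) - 32007 = -65 - 32007 = -32072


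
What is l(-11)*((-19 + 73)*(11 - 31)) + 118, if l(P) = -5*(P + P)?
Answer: -118682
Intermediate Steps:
l(P) = -10*P
l(-11)*((-19 + 73)*(11 - 31)) + 118 = (-10*(-11))*((-19 + 73)*(11 - 31)) + 118 = 110*(54*(-20)) + 118 = 110*(-1080) + 118 = -118800 + 118 = -118682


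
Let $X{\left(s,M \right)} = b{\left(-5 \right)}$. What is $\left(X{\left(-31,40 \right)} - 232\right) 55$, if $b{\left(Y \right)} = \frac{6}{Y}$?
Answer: $-12826$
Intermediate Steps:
$X{\left(s,M \right)} = - \frac{6}{5}$ ($X{\left(s,M \right)} = \frac{6}{-5} = 6 \left(- \frac{1}{5}\right) = - \frac{6}{5}$)
$\left(X{\left(-31,40 \right)} - 232\right) 55 = \left(- \frac{6}{5} - 232\right) 55 = \left(- \frac{1166}{5}\right) 55 = -12826$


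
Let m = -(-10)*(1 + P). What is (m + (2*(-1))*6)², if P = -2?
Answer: 484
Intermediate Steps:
m = -10 (m = -(-10)*(1 - 2) = -(-10)*(-1) = -5*2 = -10)
(m + (2*(-1))*6)² = (-10 + (2*(-1))*6)² = (-10 - 2*6)² = (-10 - 12)² = (-22)² = 484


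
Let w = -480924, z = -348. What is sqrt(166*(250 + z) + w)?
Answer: 2*I*sqrt(124298) ≈ 705.12*I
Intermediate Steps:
sqrt(166*(250 + z) + w) = sqrt(166*(250 - 348) - 480924) = sqrt(166*(-98) - 480924) = sqrt(-16268 - 480924) = sqrt(-497192) = 2*I*sqrt(124298)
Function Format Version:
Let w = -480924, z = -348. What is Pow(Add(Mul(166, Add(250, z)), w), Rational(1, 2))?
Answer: Mul(2, I, Pow(124298, Rational(1, 2))) ≈ Mul(705.12, I)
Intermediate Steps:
Pow(Add(Mul(166, Add(250, z)), w), Rational(1, 2)) = Pow(Add(Mul(166, Add(250, -348)), -480924), Rational(1, 2)) = Pow(Add(Mul(166, -98), -480924), Rational(1, 2)) = Pow(Add(-16268, -480924), Rational(1, 2)) = Pow(-497192, Rational(1, 2)) = Mul(2, I, Pow(124298, Rational(1, 2)))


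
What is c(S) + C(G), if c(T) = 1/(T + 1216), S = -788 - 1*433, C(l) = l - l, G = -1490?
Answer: -⅕ ≈ -0.20000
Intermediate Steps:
C(l) = 0
S = -1221 (S = -788 - 433 = -1221)
c(T) = 1/(1216 + T)
c(S) + C(G) = 1/(1216 - 1221) + 0 = 1/(-5) + 0 = -⅕ + 0 = -⅕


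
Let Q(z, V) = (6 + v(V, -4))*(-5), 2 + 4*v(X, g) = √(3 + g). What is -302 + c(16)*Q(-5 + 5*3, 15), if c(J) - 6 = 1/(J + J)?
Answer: -29943/64 - 965*I/128 ≈ -467.86 - 7.5391*I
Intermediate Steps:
v(X, g) = -½ + √(3 + g)/4
c(J) = 6 + 1/(2*J) (c(J) = 6 + 1/(J + J) = 6 + 1/(2*J))
Q(z, V) = -55/2 - 5*I/4 (Q(z, V) = (6 + (-½ + √(3 - 4)/4))*(-5) = (6 + (-½ + √(-1)/4))*(-5) = (6 + (-½ + I/4))*(-5) = (11/2 + I/4)*(-5) = -55/2 - 5*I/4)
-302 + c(16)*Q(-5 + 5*3, 15) = -302 + (6 + (½)/16)*(-55/2 - 5*I/4) = -302 + (6 + (½)*(1/16))*(-55/2 - 5*I/4) = -302 + (6 + 1/32)*(-55/2 - 5*I/4) = -302 + 193*(-55/2 - 5*I/4)/32 = -302 + (-10615/64 - 965*I/128) = -29943/64 - 965*I/128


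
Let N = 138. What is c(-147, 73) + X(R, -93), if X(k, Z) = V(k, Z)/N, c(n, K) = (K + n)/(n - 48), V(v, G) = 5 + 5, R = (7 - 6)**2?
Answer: 2027/4485 ≈ 0.45195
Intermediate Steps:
R = 1 (R = 1**2 = 1)
V(v, G) = 10
c(n, K) = (K + n)/(-48 + n)
X(k, Z) = 5/69 (X(k, Z) = 10/138 = 10*(1/138) = 5/69)
c(-147, 73) + X(R, -93) = (73 - 147)/(-48 - 147) + 5/69 = -74/(-195) + 5/69 = -1/195*(-74) + 5/69 = 74/195 + 5/69 = 2027/4485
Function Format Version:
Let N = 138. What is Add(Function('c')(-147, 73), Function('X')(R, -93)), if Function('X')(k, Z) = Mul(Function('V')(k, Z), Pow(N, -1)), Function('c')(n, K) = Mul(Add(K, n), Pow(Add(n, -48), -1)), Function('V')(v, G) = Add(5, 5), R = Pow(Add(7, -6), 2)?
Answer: Rational(2027, 4485) ≈ 0.45195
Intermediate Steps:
R = 1 (R = Pow(1, 2) = 1)
Function('V')(v, G) = 10
Function('c')(n, K) = Mul(Pow(Add(-48, n), -1), Add(K, n)) (Function('c')(n, K) = Mul(Add(K, n), Pow(Add(-48, n), -1)) = Mul(Pow(Add(-48, n), -1), Add(K, n)))
Function('X')(k, Z) = Rational(5, 69) (Function('X')(k, Z) = Mul(10, Pow(138, -1)) = Mul(10, Rational(1, 138)) = Rational(5, 69))
Add(Function('c')(-147, 73), Function('X')(R, -93)) = Add(Mul(Pow(Add(-48, -147), -1), Add(73, -147)), Rational(5, 69)) = Add(Mul(Pow(-195, -1), -74), Rational(5, 69)) = Add(Mul(Rational(-1, 195), -74), Rational(5, 69)) = Add(Rational(74, 195), Rational(5, 69)) = Rational(2027, 4485)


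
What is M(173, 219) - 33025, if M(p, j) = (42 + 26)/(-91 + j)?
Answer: -1056783/32 ≈ -33025.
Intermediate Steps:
M(p, j) = 68/(-91 + j)
M(173, 219) - 33025 = 68/(-91 + 219) - 33025 = 68/128 - 33025 = 68*(1/128) - 33025 = 17/32 - 33025 = -1056783/32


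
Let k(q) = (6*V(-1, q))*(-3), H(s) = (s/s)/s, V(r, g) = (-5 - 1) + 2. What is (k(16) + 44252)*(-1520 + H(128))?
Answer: -2155908279/32 ≈ -6.7372e+7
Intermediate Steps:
V(r, g) = -4 (V(r, g) = -6 + 2 = -4)
H(s) = 1/s
k(q) = 72 (k(q) = (6*(-4))*(-3) = -24*(-3) = 72)
(k(16) + 44252)*(-1520 + H(128)) = (72 + 44252)*(-1520 + 1/128) = 44324*(-1520 + 1/128) = 44324*(-194559/128) = -2155908279/32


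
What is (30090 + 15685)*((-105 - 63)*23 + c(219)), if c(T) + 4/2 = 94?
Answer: -172663300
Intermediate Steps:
c(T) = 92 (c(T) = -2 + 94 = 92)
(30090 + 15685)*((-105 - 63)*23 + c(219)) = (30090 + 15685)*((-105 - 63)*23 + 92) = 45775*(-168*23 + 92) = 45775*(-3864 + 92) = 45775*(-3772) = -172663300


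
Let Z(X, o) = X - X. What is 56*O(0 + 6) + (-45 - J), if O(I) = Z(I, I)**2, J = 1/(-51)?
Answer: -2294/51 ≈ -44.980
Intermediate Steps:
Z(X, o) = 0
J = -1/51 ≈ -0.019608
O(I) = 0 (O(I) = 0**2 = 0)
56*O(0 + 6) + (-45 - J) = 56*0 + (-45 - 1*(-1/51)) = 0 + (-45 + 1/51) = 0 - 2294/51 = -2294/51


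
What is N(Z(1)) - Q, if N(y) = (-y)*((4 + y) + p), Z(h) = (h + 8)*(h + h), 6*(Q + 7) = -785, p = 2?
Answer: -1765/6 ≈ -294.17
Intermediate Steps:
Q = -827/6 (Q = -7 + (⅙)*(-785) = -7 - 785/6 = -827/6 ≈ -137.83)
Z(h) = 2*h*(8 + h) (Z(h) = (8 + h)*(2*h) = 2*h*(8 + h))
N(y) = -y*(6 + y) (N(y) = (-y)*((4 + y) + 2) = (-y)*(6 + y) = -y*(6 + y))
N(Z(1)) - Q = -2*1*(8 + 1)*(6 + 2*1*(8 + 1)) - 1*(-827/6) = -2*1*9*(6 + 2*1*9) + 827/6 = -1*18*(6 + 18) + 827/6 = -1*18*24 + 827/6 = -432 + 827/6 = -1765/6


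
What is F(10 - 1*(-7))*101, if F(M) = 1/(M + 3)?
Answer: 101/20 ≈ 5.0500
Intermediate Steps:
F(M) = 1/(3 + M)
F(10 - 1*(-7))*101 = 101/(3 + (10 - 1*(-7))) = 101/(3 + (10 + 7)) = 101/(3 + 17) = 101/20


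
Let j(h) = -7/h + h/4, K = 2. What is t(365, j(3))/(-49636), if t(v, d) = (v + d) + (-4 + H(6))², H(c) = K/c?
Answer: -13567/1786896 ≈ -0.0075925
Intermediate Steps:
H(c) = 2/c
j(h) = -7/h + h/4 (j(h) = -7/h + h*(¼) = -7/h + h/4)
t(v, d) = 121/9 + d + v (t(v, d) = (v + d) + (-4 + 2/6)² = (d + v) + (-4 + 2*(⅙))² = (d + v) + (-4 + ⅓)² = (d + v) + (-11/3)² = (d + v) + 121/9 = 121/9 + d + v)
t(365, j(3))/(-49636) = (121/9 + (-7/3 + (¼)*3) + 365)/(-49636) = (121/9 + (-7*⅓ + ¾) + 365)*(-1/49636) = (121/9 + (-7/3 + ¾) + 365)*(-1/49636) = (121/9 - 19/12 + 365)*(-1/49636) = (13567/36)*(-1/49636) = -13567/1786896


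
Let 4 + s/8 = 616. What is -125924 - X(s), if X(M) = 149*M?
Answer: -855428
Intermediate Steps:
s = 4896 (s = -32 + 8*616 = -32 + 4928 = 4896)
-125924 - X(s) = -125924 - 149*4896 = -125924 - 1*729504 = -125924 - 729504 = -855428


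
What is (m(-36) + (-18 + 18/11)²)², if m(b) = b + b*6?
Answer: 3640464/14641 ≈ 248.65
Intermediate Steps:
m(b) = 7*b (m(b) = b + 6*b = 7*b)
(m(-36) + (-18 + 18/11)²)² = (7*(-36) + (-18 + 18/11)²)² = (-252 + (-18 + 18*(1/11))²)² = (-252 + (-18 + 18/11)²)² = (-252 + (-180/11)²)² = (-252 + 32400/121)² = (1908/121)² = 3640464/14641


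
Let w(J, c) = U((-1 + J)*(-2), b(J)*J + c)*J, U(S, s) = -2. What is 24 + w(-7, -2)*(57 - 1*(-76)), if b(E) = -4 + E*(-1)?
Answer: 1886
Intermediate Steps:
b(E) = -4 - E
w(J, c) = -2*J
24 + w(-7, -2)*(57 - 1*(-76)) = 24 + (-2*(-7))*(57 - 1*(-76)) = 24 + 14*(57 + 76) = 24 + 14*133 = 24 + 1862 = 1886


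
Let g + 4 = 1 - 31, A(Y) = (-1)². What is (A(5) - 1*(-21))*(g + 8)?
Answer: -572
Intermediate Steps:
A(Y) = 1
g = -34 (g = -4 + (1 - 31) = -4 - 30 = -34)
(A(5) - 1*(-21))*(g + 8) = (1 - 1*(-21))*(-34 + 8) = (1 + 21)*(-26) = 22*(-26) = -572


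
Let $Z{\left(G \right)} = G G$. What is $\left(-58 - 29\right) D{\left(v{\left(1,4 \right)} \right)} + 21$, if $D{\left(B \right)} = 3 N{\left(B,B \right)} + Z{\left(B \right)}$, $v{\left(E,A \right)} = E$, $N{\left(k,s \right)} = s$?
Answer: $-327$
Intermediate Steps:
$Z{\left(G \right)} = G^{2}$
$D{\left(B \right)} = B^{2} + 3 B$ ($D{\left(B \right)} = 3 B + B^{2} = B^{2} + 3 B$)
$\left(-58 - 29\right) D{\left(v{\left(1,4 \right)} \right)} + 21 = \left(-58 - 29\right) 1 \left(3 + 1\right) + 21 = \left(-58 - 29\right) 1 \cdot 4 + 21 = \left(-87\right) 4 + 21 = -348 + 21 = -327$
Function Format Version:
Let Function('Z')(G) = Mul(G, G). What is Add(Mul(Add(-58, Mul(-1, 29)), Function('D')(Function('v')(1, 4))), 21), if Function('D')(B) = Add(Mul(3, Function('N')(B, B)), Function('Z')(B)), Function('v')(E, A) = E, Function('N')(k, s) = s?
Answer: -327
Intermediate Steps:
Function('Z')(G) = Pow(G, 2)
Function('D')(B) = Add(Pow(B, 2), Mul(3, B)) (Function('D')(B) = Add(Mul(3, B), Pow(B, 2)) = Add(Pow(B, 2), Mul(3, B)))
Add(Mul(Add(-58, Mul(-1, 29)), Function('D')(Function('v')(1, 4))), 21) = Add(Mul(Add(-58, Mul(-1, 29)), Mul(1, Add(3, 1))), 21) = Add(Mul(Add(-58, -29), Mul(1, 4)), 21) = Add(Mul(-87, 4), 21) = Add(-348, 21) = -327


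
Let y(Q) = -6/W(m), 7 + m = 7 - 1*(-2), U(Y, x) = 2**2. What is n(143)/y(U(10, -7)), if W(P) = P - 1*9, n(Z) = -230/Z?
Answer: -805/429 ≈ -1.8765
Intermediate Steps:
U(Y, x) = 4
m = 2 (m = -7 + (7 - 1*(-2)) = -7 + (7 + 2) = -7 + 9 = 2)
W(P) = -9 + P (W(P) = P - 9 = -9 + P)
y(Q) = 6/7 (y(Q) = -6/(-9 + 2) = -6/(-7) = -6*(-1/7) = 6/7)
n(143)/y(U(10, -7)) = (-230/143)/(6/7) = -230*1/143*(7/6) = -230/143*7/6 = -805/429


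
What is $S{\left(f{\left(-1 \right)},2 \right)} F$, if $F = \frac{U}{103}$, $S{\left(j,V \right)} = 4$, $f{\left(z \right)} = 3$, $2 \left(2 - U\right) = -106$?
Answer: $\frac{220}{103} \approx 2.1359$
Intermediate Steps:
$U = 55$ ($U = 2 - -53 = 2 + 53 = 55$)
$F = \frac{55}{103} \approx 0.53398$
$S{\left(f{\left(-1 \right)},2 \right)} F = 4 \cdot \frac{55}{103} = \frac{220}{103}$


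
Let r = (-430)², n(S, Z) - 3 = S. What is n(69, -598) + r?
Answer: 184972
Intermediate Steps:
n(S, Z) = 3 + S
r = 184900
n(69, -598) + r = (3 + 69) + 184900 = 72 + 184900 = 184972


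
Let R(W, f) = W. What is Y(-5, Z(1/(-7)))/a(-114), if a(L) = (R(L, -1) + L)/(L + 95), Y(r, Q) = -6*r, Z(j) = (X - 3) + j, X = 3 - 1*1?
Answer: 5/2 ≈ 2.5000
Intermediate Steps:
X = 2 (X = 3 - 1 = 2)
Z(j) = -1 + j (Z(j) = (2 - 3) + j = -1 + j)
a(L) = 2*L/(95 + L) (a(L) = (L + L)/(L + 95) = (2*L)/(95 + L) = 2*L/(95 + L))
Y(-5, Z(1/(-7)))/a(-114) = (-6*(-5))/((2*(-114)/(95 - 114))) = 30/((2*(-114)/(-19))) = 30/((2*(-114)*(-1/19))) = 30/12 = 30*(1/12) = 5/2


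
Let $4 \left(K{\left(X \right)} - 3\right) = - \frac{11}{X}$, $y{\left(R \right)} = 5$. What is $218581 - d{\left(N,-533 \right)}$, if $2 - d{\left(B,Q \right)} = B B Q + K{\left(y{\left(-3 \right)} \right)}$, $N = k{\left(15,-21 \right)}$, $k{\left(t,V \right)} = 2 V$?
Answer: $- \frac{14432611}{20} \approx -7.2163 \cdot 10^{5}$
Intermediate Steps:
$K{\left(X \right)} = 3 - \frac{11}{4 X}$ ($K{\left(X \right)} = 3 + \frac{\left(-11\right) \frac{1}{X}}{4} = 3 - \frac{11}{4 X}$)
$N = -42$ ($N = 2 \left(-21\right) = -42$)
$d{\left(B,Q \right)} = - \frac{9}{20} - Q B^{2}$ ($d{\left(B,Q \right)} = 2 - \left(B B Q + \left(3 - \frac{11}{4 \cdot 5}\right)\right) = 2 - \left(B^{2} Q + \left(3 - \frac{11}{20}\right)\right) = 2 - \left(Q B^{2} + \left(3 - \frac{11}{20}\right)\right) = 2 - \left(Q B^{2} + \frac{49}{20}\right) = 2 - \left(\frac{49}{20} + Q B^{2}\right) = - \frac{9}{20} - Q B^{2}$)
$218581 - d{\left(N,-533 \right)} = 218581 - \left(- \frac{9}{20} - - 533 \left(-42\right)^{2}\right) = 218581 - \left(- \frac{9}{20} - \left(-533\right) 1764\right) = 218581 - \left(- \frac{9}{20} + 940212\right) = 218581 - \frac{18804231}{20} = - \frac{14432611}{20}$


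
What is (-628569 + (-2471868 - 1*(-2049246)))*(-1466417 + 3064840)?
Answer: -1680247871793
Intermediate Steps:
(-628569 + (-2471868 - 1*(-2049246)))*(-1466417 + 3064840) = (-628569 + (-2471868 + 2049246))*1598423 = (-628569 - 422622)*1598423 = -1051191*1598423 = -1680247871793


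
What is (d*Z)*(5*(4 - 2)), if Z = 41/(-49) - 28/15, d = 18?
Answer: -23844/49 ≈ -486.61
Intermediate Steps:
Z = -1987/735 (Z = 41*(-1/49) - 28*1/15 = -41/49 - 28/15 = -1987/735 ≈ -2.7034)
(d*Z)*(5*(4 - 2)) = (18*(-1987/735))*(5*(4 - 2)) = -11922*2/49 = -11922/245*10 = -23844/49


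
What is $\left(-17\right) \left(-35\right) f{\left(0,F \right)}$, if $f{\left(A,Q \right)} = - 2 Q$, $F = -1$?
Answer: $1190$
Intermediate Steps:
$\left(-17\right) \left(-35\right) f{\left(0,F \right)} = \left(-17\right) \left(-35\right) \left(\left(-2\right) \left(-1\right)\right) = 595 \cdot 2 = 1190$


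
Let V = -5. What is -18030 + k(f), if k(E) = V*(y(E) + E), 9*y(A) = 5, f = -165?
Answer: -154870/9 ≈ -17208.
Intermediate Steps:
y(A) = 5/9 (y(A) = (1/9)*5 = 5/9)
k(E) = -25/9 - 5*E (k(E) = -5*(5/9 + E) = -25/9 - 5*E)
-18030 + k(f) = -18030 + (-25/9 - 5*(-165)) = -18030 + (-25/9 + 825) = -18030 + 7400/9 = -154870/9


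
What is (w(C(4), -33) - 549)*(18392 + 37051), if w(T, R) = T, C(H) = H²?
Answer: -29551119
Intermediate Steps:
(w(C(4), -33) - 549)*(18392 + 37051) = (4² - 549)*(18392 + 37051) = (16 - 549)*55443 = -533*55443 = -29551119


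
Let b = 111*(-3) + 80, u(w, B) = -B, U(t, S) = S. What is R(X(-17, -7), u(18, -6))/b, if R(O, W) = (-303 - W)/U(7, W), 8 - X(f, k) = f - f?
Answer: 103/506 ≈ 0.20356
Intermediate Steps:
X(f, k) = 8 (X(f, k) = 8 - (f - f) = 8 - 1*0 = 8 + 0 = 8)
R(O, W) = (-303 - W)/W
b = -253 (b = -333 + 80 = -253)
R(X(-17, -7), u(18, -6))/b = ((-303 - (-1)*(-6))/((-1*(-6))))/(-253) = ((-303 - 1*6)/6)*(-1/253) = ((-303 - 6)/6)*(-1/253) = ((⅙)*(-309))*(-1/253) = -103/2*(-1/253) = 103/506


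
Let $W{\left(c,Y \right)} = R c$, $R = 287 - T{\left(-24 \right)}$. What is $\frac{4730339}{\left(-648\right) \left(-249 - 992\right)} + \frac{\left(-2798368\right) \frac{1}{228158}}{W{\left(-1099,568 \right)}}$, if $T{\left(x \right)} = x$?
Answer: $\frac{1174786776979453}{199715109129144} \approx 5.8823$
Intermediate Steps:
$R = 311$ ($R = 287 - -24 = 287 + 24 = 311$)
$W{\left(c,Y \right)} = 311 c$
$\frac{4730339}{\left(-648\right) \left(-249 - 992\right)} + \frac{\left(-2798368\right) \frac{1}{228158}}{W{\left(-1099,568 \right)}} = \frac{4730339}{\left(-648\right) \left(-249 - 992\right)} + \frac{\left(-2798368\right) \frac{1}{228158}}{311 \left(-1099\right)} = \frac{4730339}{\left(-648\right) \left(-1241\right)} + \frac{\left(-2798368\right) \frac{1}{228158}}{-341789} = \frac{4730339}{804168} - - \frac{8912}{248349983} = 4730339 \cdot \frac{1}{804168} + \frac{8912}{248349983} = \frac{4730339}{804168} + \frac{8912}{248349983} = \frac{1174786776979453}{199715109129144}$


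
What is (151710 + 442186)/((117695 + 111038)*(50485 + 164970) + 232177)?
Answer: 148474/12320475173 ≈ 1.2051e-5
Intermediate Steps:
(151710 + 442186)/((117695 + 111038)*(50485 + 164970) + 232177) = 593896/(228733*215455 + 232177) = 593896/(49281668515 + 232177) = 593896/49281900692 = 593896*(1/49281900692) = 148474/12320475173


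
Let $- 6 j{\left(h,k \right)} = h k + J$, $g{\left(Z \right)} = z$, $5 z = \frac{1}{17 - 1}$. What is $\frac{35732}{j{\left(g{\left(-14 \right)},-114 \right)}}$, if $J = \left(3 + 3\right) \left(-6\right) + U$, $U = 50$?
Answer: $- \frac{8575680}{503} \approx -17049.0$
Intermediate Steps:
$z = \frac{1}{80}$ ($z = \frac{1}{5 \left(17 - 1\right)} = \frac{1}{5 \cdot 16} = \frac{1}{5} \cdot \frac{1}{16} = \frac{1}{80} \approx 0.0125$)
$g{\left(Z \right)} = \frac{1}{80}$
$J = 14$ ($J = \left(3 + 3\right) \left(-6\right) + 50 = 6 \left(-6\right) + 50 = -36 + 50 = 14$)
$j{\left(h,k \right)} = - \frac{7}{3} - \frac{h k}{6}$ ($j{\left(h,k \right)} = - \frac{h k + 14}{6} = - \frac{14 + h k}{6} = - \frac{7}{3} - \frac{h k}{6}$)
$\frac{35732}{j{\left(g{\left(-14 \right)},-114 \right)}} = \frac{35732}{- \frac{7}{3} - \frac{1}{480} \left(-114\right)} = \frac{35732}{- \frac{7}{3} + \frac{19}{80}} = \frac{35732}{- \frac{503}{240}} = 35732 \left(- \frac{240}{503}\right) = - \frac{8575680}{503}$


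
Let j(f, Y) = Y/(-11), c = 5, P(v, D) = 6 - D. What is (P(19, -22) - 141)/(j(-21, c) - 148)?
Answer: 1243/1633 ≈ 0.76118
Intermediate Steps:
j(f, Y) = -Y/11 (j(f, Y) = Y*(-1/11) = -Y/11)
(P(19, -22) - 141)/(j(-21, c) - 148) = ((6 - 1*(-22)) - 141)/(-1/11*5 - 148) = ((6 + 22) - 141)/(-5/11 - 148) = (28 - 141)/(-1633/11) = -113*(-11/1633) = 1243/1633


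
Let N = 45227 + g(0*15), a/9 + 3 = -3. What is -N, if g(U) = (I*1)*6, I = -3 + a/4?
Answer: -45128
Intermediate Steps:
a = -54 (a = -27 + 9*(-3) = -27 - 27 = -54)
I = -33/2 (I = -3 - 54/4 = -3 - 54*¼ = -3 - 27/2 = -33/2 ≈ -16.500)
g(U) = -99 (g(U) = -33/2*1*6 = -33/2*6 = -99)
N = 45128 (N = 45227 - 99 = 45128)
-N = -1*45128 = -45128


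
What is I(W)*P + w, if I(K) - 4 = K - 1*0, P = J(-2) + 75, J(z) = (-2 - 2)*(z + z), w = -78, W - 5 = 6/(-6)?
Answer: 650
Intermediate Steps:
W = 4 (W = 5 + 6/(-6) = 5 + 6*(-⅙) = 5 - 1 = 4)
J(z) = -8*z
P = 91 (P = -8*(-2) + 75 = 16 + 75 = 91)
I(K) = 4 + K (I(K) = 4 + (K - 1*0) = 4 + (K + 0) = 4 + K)
I(W)*P + w = (4 + 4)*91 - 78 = 8*91 - 78 = 728 - 78 = 650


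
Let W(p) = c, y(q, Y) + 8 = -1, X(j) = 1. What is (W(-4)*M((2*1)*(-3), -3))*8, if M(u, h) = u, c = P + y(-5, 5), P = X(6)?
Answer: 384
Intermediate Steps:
P = 1
y(q, Y) = -9 (y(q, Y) = -8 - 1 = -9)
c = -8 (c = 1 - 9 = -8)
W(p) = -8
(W(-4)*M((2*1)*(-3), -3))*8 = -8*2*1*(-3)*8 = -16*(-3)*8 = -8*(-6)*8 = 48*8 = 384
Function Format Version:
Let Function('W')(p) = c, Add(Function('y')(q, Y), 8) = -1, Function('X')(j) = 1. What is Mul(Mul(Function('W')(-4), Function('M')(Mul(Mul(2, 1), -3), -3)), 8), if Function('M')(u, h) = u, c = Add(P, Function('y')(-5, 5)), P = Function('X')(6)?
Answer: 384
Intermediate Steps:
P = 1
Function('y')(q, Y) = -9 (Function('y')(q, Y) = Add(-8, -1) = -9)
c = -8 (c = Add(1, -9) = -8)
Function('W')(p) = -8
Mul(Mul(Function('W')(-4), Function('M')(Mul(Mul(2, 1), -3), -3)), 8) = Mul(Mul(-8, Mul(Mul(2, 1), -3)), 8) = Mul(Mul(-8, Mul(2, -3)), 8) = Mul(Mul(-8, -6), 8) = Mul(48, 8) = 384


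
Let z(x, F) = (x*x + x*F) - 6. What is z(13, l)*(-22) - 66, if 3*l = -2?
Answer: -10384/3 ≈ -3461.3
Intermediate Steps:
l = -⅔ (l = (⅓)*(-2) = -⅔ ≈ -0.66667)
z(x, F) = -6 + x² + F*x (z(x, F) = (x² + F*x) - 6 = -6 + x² + F*x)
z(13, l)*(-22) - 66 = (-6 + 13² - ⅔*13)*(-22) - 66 = (-6 + 169 - 26/3)*(-22) - 66 = (463/3)*(-22) - 66 = -10186/3 - 66 = -10384/3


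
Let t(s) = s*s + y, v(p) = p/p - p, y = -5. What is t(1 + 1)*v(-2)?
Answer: -3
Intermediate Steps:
v(p) = 1 - p
t(s) = -5 + s² (t(s) = s*s - 5 = s² - 5 = -5 + s²)
t(1 + 1)*v(-2) = (-5 + (1 + 1)²)*(1 - 1*(-2)) = (-5 + 2²)*(1 + 2) = (-5 + 4)*3 = -1*3 = -3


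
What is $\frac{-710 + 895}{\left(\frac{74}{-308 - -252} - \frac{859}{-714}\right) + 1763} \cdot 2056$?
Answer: $\frac{108630816}{503479} \approx 215.76$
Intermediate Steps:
$\frac{-710 + 895}{\left(\frac{74}{-308 - -252} - \frac{859}{-714}\right) + 1763} \cdot 2056 = \frac{185}{\left(\frac{74}{-308 + 252} - - \frac{859}{714}\right) + 1763} \cdot 2056 = \frac{185}{\left(\frac{74}{-56} + \frac{859}{714}\right) + 1763} \cdot 2056 = \frac{185}{\left(74 \left(- \frac{1}{56}\right) + \frac{859}{714}\right) + 1763} \cdot 2056 = \frac{185}{\left(- \frac{37}{28} + \frac{859}{714}\right) + 1763} \cdot 2056 = \frac{185}{- \frac{169}{1428} + 1763} \cdot 2056 = \frac{185}{\frac{2517395}{1428}} \cdot 2056 = 185 \cdot \frac{1428}{2517395} \cdot 2056 = \frac{52836}{503479} \cdot 2056 = \frac{108630816}{503479}$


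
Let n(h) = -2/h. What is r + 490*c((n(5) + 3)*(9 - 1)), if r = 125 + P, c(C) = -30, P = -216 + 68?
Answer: -14723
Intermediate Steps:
P = -148
r = -23 (r = 125 - 148 = -23)
r + 490*c((n(5) + 3)*(9 - 1)) = -23 + 490*(-30) = -23 - 14700 = -14723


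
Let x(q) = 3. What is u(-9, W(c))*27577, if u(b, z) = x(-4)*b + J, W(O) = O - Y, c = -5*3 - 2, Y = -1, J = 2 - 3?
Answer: -772156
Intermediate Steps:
J = -1
c = -17 (c = -15 - 2 = -17)
W(O) = 1 + O (W(O) = O - 1*(-1) = O + 1 = 1 + O)
u(b, z) = -1 + 3*b (u(b, z) = 3*b - 1 = -1 + 3*b)
u(-9, W(c))*27577 = (-1 + 3*(-9))*27577 = (-1 - 27)*27577 = -28*27577 = -772156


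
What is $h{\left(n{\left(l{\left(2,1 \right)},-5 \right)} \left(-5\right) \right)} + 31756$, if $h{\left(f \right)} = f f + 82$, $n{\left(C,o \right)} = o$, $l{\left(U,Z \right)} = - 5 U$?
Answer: $32463$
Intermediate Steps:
$h{\left(f \right)} = 82 + f^{2}$ ($h{\left(f \right)} = f^{2} + 82 = 82 + f^{2}$)
$h{\left(n{\left(l{\left(2,1 \right)},-5 \right)} \left(-5\right) \right)} + 31756 = \left(82 + \left(\left(-5\right) \left(-5\right)\right)^{2}\right) + 31756 = \left(82 + 25^{2}\right) + 31756 = \left(82 + 625\right) + 31756 = 707 + 31756 = 32463$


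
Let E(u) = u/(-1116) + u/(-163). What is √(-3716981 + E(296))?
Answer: I*√854145171612899/15159 ≈ 1927.9*I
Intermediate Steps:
E(u) = -1279*u/181908 (E(u) = u*(-1/1116) + u*(-1/163) = -u/1116 - u/163 = -1279*u/181908)
√(-3716981 + E(296)) = √(-3716981 - 1279/181908*296) = √(-3716981 - 94646/45477) = √(-169037239583/45477) = I*√854145171612899/15159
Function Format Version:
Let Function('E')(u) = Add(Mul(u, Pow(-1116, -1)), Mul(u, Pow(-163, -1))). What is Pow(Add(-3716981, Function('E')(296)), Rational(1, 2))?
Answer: Mul(Rational(1, 15159), I, Pow(854145171612899, Rational(1, 2))) ≈ Mul(1927.9, I)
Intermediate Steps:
Function('E')(u) = Mul(Rational(-1279, 181908), u) (Function('E')(u) = Add(Mul(u, Rational(-1, 1116)), Mul(u, Rational(-1, 163))) = Add(Mul(Rational(-1, 1116), u), Mul(Rational(-1, 163), u)) = Mul(Rational(-1279, 181908), u))
Pow(Add(-3716981, Function('E')(296)), Rational(1, 2)) = Pow(Add(-3716981, Mul(Rational(-1279, 181908), 296)), Rational(1, 2)) = Pow(Add(-3716981, Rational(-94646, 45477)), Rational(1, 2)) = Pow(Rational(-169037239583, 45477), Rational(1, 2)) = Mul(Rational(1, 15159), I, Pow(854145171612899, Rational(1, 2)))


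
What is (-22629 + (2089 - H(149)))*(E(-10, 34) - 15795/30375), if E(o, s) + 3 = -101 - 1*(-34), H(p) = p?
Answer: 36474707/25 ≈ 1.4590e+6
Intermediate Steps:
E(o, s) = -70 (E(o, s) = -3 + (-101 - 1*(-34)) = -3 + (-101 + 34) = -3 - 67 = -70)
(-22629 + (2089 - H(149)))*(E(-10, 34) - 15795/30375) = (-22629 + (2089 - 1*149))*(-70 - 15795/30375) = (-22629 + (2089 - 149))*(-70 - 15795*1/30375) = (-22629 + 1940)*(-70 - 13/25) = -20689*(-1763/25) = 36474707/25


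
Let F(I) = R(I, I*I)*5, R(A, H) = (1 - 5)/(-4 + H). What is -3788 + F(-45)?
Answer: -7655568/2021 ≈ -3788.0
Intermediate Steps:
R(A, H) = -4/(-4 + H)
F(I) = -20/(-4 + I²) (F(I) = -4/(-4 + I*I)*5 = -4/(-4 + I²)*5 = -20/(-4 + I²))
-3788 + F(-45) = -3788 - 20/(-4 + (-45)²) = -3788 - 20/(-4 + 2025) = -3788 - 20/2021 = -7655568/2021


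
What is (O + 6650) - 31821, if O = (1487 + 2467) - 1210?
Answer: -22427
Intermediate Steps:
O = 2744 (O = 3954 - 1210 = 2744)
(O + 6650) - 31821 = (2744 + 6650) - 31821 = 9394 - 31821 = -22427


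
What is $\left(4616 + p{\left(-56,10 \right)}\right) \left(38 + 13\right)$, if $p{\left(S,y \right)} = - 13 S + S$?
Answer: $269688$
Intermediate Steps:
$p{\left(S,y \right)} = - 12 S$
$\left(4616 + p{\left(-56,10 \right)}\right) \left(38 + 13\right) = \left(4616 - -672\right) \left(38 + 13\right) = \left(4616 + 672\right) 51 = 5288 \cdot 51 = 269688$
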